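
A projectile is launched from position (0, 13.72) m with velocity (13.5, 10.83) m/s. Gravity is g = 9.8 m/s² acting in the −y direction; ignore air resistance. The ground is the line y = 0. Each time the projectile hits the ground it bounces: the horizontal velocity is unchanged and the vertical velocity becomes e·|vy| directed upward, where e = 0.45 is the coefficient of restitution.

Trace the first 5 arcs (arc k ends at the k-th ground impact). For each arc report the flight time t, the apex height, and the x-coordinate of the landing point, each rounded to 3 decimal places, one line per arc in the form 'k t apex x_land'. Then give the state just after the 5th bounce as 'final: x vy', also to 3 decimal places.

Arc 1: start y=13.720, vy=10.830 → t=3.110, apex=19.704, x_land=41.991, impact vy=-19.652
  bounce: vy ← 0.45·19.652 = 8.843
Arc 2: start y=0.000, vy=8.843 → t=1.805, apex=3.990, x_land=66.355, impact vy=-8.843
  bounce: vy ← 0.45·8.843 = 3.980
Arc 3: start y=0.000, vy=3.980 → t=0.812, apex=0.808, x_land=77.319, impact vy=-3.980
  bounce: vy ← 0.45·3.980 = 1.791
Arc 4: start y=0.000, vy=1.791 → t=0.365, apex=0.164, x_land=82.253, impact vy=-1.791
  bounce: vy ← 0.45·1.791 = 0.806
Arc 5: start y=0.000, vy=0.806 → t=0.164, apex=0.033, x_land=84.473, impact vy=-0.806
  bounce: vy ← 0.45·0.806 = 0.363

1 3.110 19.704 41.991
2 1.805 3.990 66.355
3 0.812 0.808 77.319
4 0.365 0.164 82.253
5 0.164 0.033 84.473
final: 84.473 0.363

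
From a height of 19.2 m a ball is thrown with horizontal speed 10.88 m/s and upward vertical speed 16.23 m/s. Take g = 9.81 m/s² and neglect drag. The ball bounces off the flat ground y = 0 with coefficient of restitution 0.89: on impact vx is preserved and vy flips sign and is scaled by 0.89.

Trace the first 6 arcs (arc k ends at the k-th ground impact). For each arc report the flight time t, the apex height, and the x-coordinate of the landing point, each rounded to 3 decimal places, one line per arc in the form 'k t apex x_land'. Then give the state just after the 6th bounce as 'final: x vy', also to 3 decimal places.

Arc 1: start y=19.200, vy=16.230 → t=4.233, apex=32.626, x_land=46.060, impact vy=-25.301
  bounce: vy ← 0.89·25.301 = 22.517
Arc 2: start y=0.000, vy=22.517 → t=4.591, apex=25.843, x_land=96.007, impact vy=-22.517
  bounce: vy ← 0.89·22.517 = 20.041
Arc 3: start y=0.000, vy=20.041 → t=4.086, apex=20.470, x_land=140.460, impact vy=-20.041
  bounce: vy ← 0.89·20.041 = 17.836
Arc 4: start y=0.000, vy=17.836 → t=3.636, apex=16.214, x_land=180.023, impact vy=-17.836
  bounce: vy ← 0.89·17.836 = 15.874
Arc 5: start y=0.000, vy=15.874 → t=3.236, apex=12.843, x_land=215.234, impact vy=-15.874
  bounce: vy ← 0.89·15.874 = 14.128
Arc 6: start y=0.000, vy=14.128 → t=2.880, apex=10.173, x_land=246.572, impact vy=-14.128
  bounce: vy ← 0.89·14.128 = 12.574

1 4.233 32.626 46.060
2 4.591 25.843 96.007
3 4.086 20.470 140.460
4 3.636 16.214 180.023
5 3.236 12.843 215.234
6 2.880 10.173 246.572
final: 246.572 12.574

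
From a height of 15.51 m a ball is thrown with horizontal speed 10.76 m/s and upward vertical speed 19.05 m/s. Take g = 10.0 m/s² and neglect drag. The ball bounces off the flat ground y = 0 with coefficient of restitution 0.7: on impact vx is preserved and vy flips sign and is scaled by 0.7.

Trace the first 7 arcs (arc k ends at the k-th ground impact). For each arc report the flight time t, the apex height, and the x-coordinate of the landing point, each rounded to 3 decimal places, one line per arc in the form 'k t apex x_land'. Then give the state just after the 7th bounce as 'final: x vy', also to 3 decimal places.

Arc 1: start y=15.510, vy=19.050 → t=4.499, apex=33.655, x_land=48.414, impact vy=-25.944
  bounce: vy ← 0.7·25.944 = 18.161
Arc 2: start y=0.000, vy=18.161 → t=3.632, apex=16.491, x_land=87.496, impact vy=-18.161
  bounce: vy ← 0.7·18.161 = 12.713
Arc 3: start y=0.000, vy=12.713 → t=2.543, apex=8.081, x_land=114.854, impact vy=-12.713
  bounce: vy ← 0.7·12.713 = 8.899
Arc 4: start y=0.000, vy=8.899 → t=1.780, apex=3.959, x_land=134.004, impact vy=-8.899
  bounce: vy ← 0.7·8.899 = 6.229
Arc 5: start y=0.000, vy=6.229 → t=1.246, apex=1.940, x_land=147.409, impact vy=-6.229
  bounce: vy ← 0.7·6.229 = 4.360
Arc 6: start y=0.000, vy=4.360 → t=0.872, apex=0.951, x_land=156.793, impact vy=-4.360
  bounce: vy ← 0.7·4.360 = 3.052
Arc 7: start y=0.000, vy=3.052 → t=0.610, apex=0.466, x_land=163.362, impact vy=-3.052
  bounce: vy ← 0.7·3.052 = 2.137

1 4.499 33.655 48.414
2 3.632 16.491 87.496
3 2.543 8.081 114.854
4 1.780 3.959 134.004
5 1.246 1.940 147.409
6 0.872 0.951 156.793
7 0.610 0.466 163.362
final: 163.362 2.137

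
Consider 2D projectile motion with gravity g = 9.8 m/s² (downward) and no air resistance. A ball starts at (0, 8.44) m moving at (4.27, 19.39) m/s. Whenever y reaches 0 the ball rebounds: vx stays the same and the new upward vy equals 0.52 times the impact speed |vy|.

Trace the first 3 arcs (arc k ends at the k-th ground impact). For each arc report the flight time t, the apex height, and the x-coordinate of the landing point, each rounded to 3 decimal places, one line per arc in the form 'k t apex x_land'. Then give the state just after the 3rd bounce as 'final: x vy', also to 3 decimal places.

Arc 1: start y=8.440, vy=19.390 → t=4.353, apex=27.622, x_land=18.587, impact vy=-23.268
  bounce: vy ← 0.52·23.268 = 12.099
Arc 2: start y=0.000, vy=12.099 → t=2.469, apex=7.469, x_land=29.130, impact vy=-12.099
  bounce: vy ← 0.52·12.099 = 6.292
Arc 3: start y=0.000, vy=6.292 → t=1.284, apex=2.020, x_land=34.613, impact vy=-6.292
  bounce: vy ← 0.52·6.292 = 3.272

1 4.353 27.622 18.587
2 2.469 7.469 29.130
3 1.284 2.020 34.613
final: 34.613 3.272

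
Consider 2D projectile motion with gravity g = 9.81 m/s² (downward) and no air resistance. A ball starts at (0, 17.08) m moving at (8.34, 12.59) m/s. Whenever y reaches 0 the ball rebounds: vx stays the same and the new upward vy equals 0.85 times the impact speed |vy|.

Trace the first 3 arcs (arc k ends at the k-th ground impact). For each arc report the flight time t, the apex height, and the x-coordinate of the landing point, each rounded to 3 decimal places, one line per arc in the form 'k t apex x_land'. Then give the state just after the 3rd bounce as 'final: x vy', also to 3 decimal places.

1 3.548 25.159 29.592
2 3.850 18.177 61.702
3 3.273 13.133 88.995
final: 88.995 13.644

Arc 1: start y=17.080, vy=12.590 → t=3.548, apex=25.159, x_land=29.592, impact vy=-22.218
  bounce: vy ← 0.85·22.218 = 18.885
Arc 2: start y=0.000, vy=18.885 → t=3.850, apex=18.177, x_land=61.702, impact vy=-18.885
  bounce: vy ← 0.85·18.885 = 16.052
Arc 3: start y=0.000, vy=16.052 → t=3.273, apex=13.133, x_land=88.995, impact vy=-16.052
  bounce: vy ← 0.85·16.052 = 13.644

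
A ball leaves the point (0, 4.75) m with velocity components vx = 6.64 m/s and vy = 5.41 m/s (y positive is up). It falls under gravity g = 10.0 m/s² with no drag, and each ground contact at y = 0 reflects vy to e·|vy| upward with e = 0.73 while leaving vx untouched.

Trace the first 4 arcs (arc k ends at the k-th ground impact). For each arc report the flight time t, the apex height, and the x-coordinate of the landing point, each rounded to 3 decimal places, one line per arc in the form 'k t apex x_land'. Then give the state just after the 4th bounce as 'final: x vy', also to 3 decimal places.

Arc 1: start y=4.750, vy=5.410 → t=1.656, apex=6.213, x_land=10.994, impact vy=-11.148
  bounce: vy ← 0.73·11.148 = 8.138
Arc 2: start y=0.000, vy=8.138 → t=1.628, apex=3.311, x_land=21.801, impact vy=-8.138
  bounce: vy ← 0.73·8.138 = 5.941
Arc 3: start y=0.000, vy=5.941 → t=1.188, apex=1.764, x_land=29.690, impact vy=-5.941
  bounce: vy ← 0.73·5.941 = 4.337
Arc 4: start y=0.000, vy=4.337 → t=0.867, apex=0.940, x_land=35.449, impact vy=-4.337
  bounce: vy ← 0.73·4.337 = 3.166

1 1.656 6.213 10.994
2 1.628 3.311 21.801
3 1.188 1.764 29.690
4 0.867 0.940 35.449
final: 35.449 3.166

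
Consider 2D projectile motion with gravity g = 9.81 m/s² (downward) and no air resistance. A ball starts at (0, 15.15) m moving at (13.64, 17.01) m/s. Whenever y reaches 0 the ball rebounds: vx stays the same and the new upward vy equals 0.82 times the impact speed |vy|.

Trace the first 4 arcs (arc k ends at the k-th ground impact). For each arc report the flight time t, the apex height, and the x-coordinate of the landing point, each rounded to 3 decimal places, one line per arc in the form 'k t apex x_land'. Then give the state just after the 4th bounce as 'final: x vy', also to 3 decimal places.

1 4.203 29.897 57.326
2 4.049 20.103 112.554
3 3.320 13.517 157.840
4 2.722 9.089 194.975
final: 194.975 10.950

Arc 1: start y=15.150, vy=17.010 → t=4.203, apex=29.897, x_land=57.326, impact vy=-24.219
  bounce: vy ← 0.82·24.219 = 19.860
Arc 2: start y=0.000, vy=19.860 → t=4.049, apex=20.103, x_land=112.554, impact vy=-19.860
  bounce: vy ← 0.82·19.860 = 16.285
Arc 3: start y=0.000, vy=16.285 → t=3.320, apex=13.517, x_land=157.840, impact vy=-16.285
  bounce: vy ← 0.82·16.285 = 13.354
Arc 4: start y=0.000, vy=13.354 → t=2.722, apex=9.089, x_land=194.975, impact vy=-13.354
  bounce: vy ← 0.82·13.354 = 10.950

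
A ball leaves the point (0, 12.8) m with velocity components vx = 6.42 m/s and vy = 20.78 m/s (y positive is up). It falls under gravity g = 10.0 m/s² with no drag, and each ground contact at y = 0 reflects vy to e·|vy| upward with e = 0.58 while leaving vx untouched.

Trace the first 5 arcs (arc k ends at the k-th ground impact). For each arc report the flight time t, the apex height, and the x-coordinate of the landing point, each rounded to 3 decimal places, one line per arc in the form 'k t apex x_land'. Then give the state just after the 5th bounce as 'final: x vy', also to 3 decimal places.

1 4.701 34.390 30.178
2 3.042 11.569 49.709
3 1.764 3.892 61.037
4 1.023 1.309 67.607
5 0.594 0.440 71.418
final: 71.418 1.721

Arc 1: start y=12.800, vy=20.780 → t=4.701, apex=34.390, x_land=30.178, impact vy=-26.226
  bounce: vy ← 0.58·26.226 = 15.211
Arc 2: start y=0.000, vy=15.211 → t=3.042, apex=11.569, x_land=49.709, impact vy=-15.211
  bounce: vy ← 0.58·15.211 = 8.822
Arc 3: start y=0.000, vy=8.822 → t=1.764, apex=3.892, x_land=61.037, impact vy=-8.822
  bounce: vy ← 0.58·8.822 = 5.117
Arc 4: start y=0.000, vy=5.117 → t=1.023, apex=1.309, x_land=67.607, impact vy=-5.117
  bounce: vy ← 0.58·5.117 = 2.968
Arc 5: start y=0.000, vy=2.968 → t=0.594, apex=0.440, x_land=71.418, impact vy=-2.968
  bounce: vy ← 0.58·2.968 = 1.721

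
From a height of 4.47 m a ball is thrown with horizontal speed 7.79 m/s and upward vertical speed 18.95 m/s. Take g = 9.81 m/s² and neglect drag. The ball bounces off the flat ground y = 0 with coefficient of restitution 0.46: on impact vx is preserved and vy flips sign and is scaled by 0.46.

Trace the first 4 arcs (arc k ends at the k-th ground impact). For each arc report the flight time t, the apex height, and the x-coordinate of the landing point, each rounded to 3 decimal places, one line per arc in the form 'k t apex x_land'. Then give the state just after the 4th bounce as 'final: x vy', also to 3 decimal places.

1 4.086 22.773 31.833
2 1.982 4.819 47.276
3 0.912 1.020 54.379
4 0.419 0.216 57.647
final: 57.647 0.946

Arc 1: start y=4.470, vy=18.950 → t=4.086, apex=22.773, x_land=31.833, impact vy=-21.138
  bounce: vy ← 0.46·21.138 = 9.723
Arc 2: start y=0.000, vy=9.723 → t=1.982, apex=4.819, x_land=47.276, impact vy=-9.723
  bounce: vy ← 0.46·9.723 = 4.473
Arc 3: start y=0.000, vy=4.473 → t=0.912, apex=1.020, x_land=54.379, impact vy=-4.473
  bounce: vy ← 0.46·4.473 = 2.057
Arc 4: start y=0.000, vy=2.057 → t=0.419, apex=0.216, x_land=57.647, impact vy=-2.057
  bounce: vy ← 0.46·2.057 = 0.946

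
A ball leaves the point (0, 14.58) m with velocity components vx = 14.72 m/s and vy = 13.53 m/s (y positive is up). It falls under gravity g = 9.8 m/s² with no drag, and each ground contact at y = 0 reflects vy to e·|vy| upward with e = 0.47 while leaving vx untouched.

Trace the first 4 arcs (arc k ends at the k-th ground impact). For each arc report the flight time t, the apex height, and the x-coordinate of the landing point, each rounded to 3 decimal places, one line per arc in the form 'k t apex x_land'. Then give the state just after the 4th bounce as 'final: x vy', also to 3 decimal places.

1 3.590 23.920 52.845
2 2.077 5.284 83.417
3 0.976 1.167 97.786
4 0.459 0.258 104.539
final: 104.539 1.057

Arc 1: start y=14.580, vy=13.530 → t=3.590, apex=23.920, x_land=52.845, impact vy=-21.652
  bounce: vy ← 0.47·21.652 = 10.177
Arc 2: start y=0.000, vy=10.177 → t=2.077, apex=5.284, x_land=83.417, impact vy=-10.177
  bounce: vy ← 0.47·10.177 = 4.783
Arc 3: start y=0.000, vy=4.783 → t=0.976, apex=1.167, x_land=97.786, impact vy=-4.783
  bounce: vy ← 0.47·4.783 = 2.248
Arc 4: start y=0.000, vy=2.248 → t=0.459, apex=0.258, x_land=104.539, impact vy=-2.248
  bounce: vy ← 0.47·2.248 = 1.057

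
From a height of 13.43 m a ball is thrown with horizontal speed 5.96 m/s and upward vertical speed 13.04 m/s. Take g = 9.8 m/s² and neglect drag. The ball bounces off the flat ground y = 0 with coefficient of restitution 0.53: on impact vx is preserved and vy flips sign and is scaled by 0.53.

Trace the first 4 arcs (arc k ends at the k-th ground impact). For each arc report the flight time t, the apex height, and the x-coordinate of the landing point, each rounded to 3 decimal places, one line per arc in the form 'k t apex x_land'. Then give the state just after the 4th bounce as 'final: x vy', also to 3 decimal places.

1 3.455 22.106 20.589
2 2.251 6.209 34.008
3 1.193 1.744 41.120
4 0.632 0.490 44.889
final: 44.889 1.642

Arc 1: start y=13.430, vy=13.040 → t=3.455, apex=22.106, x_land=20.589, impact vy=-20.815
  bounce: vy ← 0.53·20.815 = 11.032
Arc 2: start y=0.000, vy=11.032 → t=2.251, apex=6.209, x_land=34.008, impact vy=-11.032
  bounce: vy ← 0.53·11.032 = 5.847
Arc 3: start y=0.000, vy=5.847 → t=1.193, apex=1.744, x_land=41.120, impact vy=-5.847
  bounce: vy ← 0.53·5.847 = 3.099
Arc 4: start y=0.000, vy=3.099 → t=0.632, apex=0.490, x_land=44.889, impact vy=-3.099
  bounce: vy ← 0.53·3.099 = 1.642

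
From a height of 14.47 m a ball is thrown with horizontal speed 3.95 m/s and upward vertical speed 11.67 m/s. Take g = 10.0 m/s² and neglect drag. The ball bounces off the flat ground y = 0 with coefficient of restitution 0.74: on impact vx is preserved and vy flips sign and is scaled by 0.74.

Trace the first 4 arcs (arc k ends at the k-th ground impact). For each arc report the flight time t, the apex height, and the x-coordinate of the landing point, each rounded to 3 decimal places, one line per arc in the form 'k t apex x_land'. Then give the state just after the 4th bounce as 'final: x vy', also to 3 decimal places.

Arc 1: start y=14.470, vy=11.670 → t=3.230, apex=21.279, x_land=12.758, impact vy=-20.630
  bounce: vy ← 0.74·20.630 = 15.266
Arc 2: start y=0.000, vy=15.266 → t=3.053, apex=11.653, x_land=24.819, impact vy=-15.266
  bounce: vy ← 0.74·15.266 = 11.297
Arc 3: start y=0.000, vy=11.297 → t=2.259, apex=6.381, x_land=33.743, impact vy=-11.297
  bounce: vy ← 0.74·11.297 = 8.360
Arc 4: start y=0.000, vy=8.360 → t=1.672, apex=3.494, x_land=40.347, impact vy=-8.360
  bounce: vy ← 0.74·8.360 = 6.186

1 3.230 21.279 12.758
2 3.053 11.653 24.819
3 2.259 6.381 33.743
4 1.672 3.494 40.347
final: 40.347 6.186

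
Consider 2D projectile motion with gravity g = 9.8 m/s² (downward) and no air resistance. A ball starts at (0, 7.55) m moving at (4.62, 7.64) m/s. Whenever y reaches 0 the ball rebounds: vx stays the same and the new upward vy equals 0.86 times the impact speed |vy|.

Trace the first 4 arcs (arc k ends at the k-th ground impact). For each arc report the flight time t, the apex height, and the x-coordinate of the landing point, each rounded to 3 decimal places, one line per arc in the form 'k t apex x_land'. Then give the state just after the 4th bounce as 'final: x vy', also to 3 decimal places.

Arc 1: start y=7.550, vy=7.640 → t=2.245, apex=10.528, x_land=10.374, impact vy=-14.365
  bounce: vy ← 0.86·14.365 = 12.354
Arc 2: start y=0.000, vy=12.354 → t=2.521, apex=7.787, x_land=22.022, impact vy=-12.354
  bounce: vy ← 0.86·12.354 = 10.624
Arc 3: start y=0.000, vy=10.624 → t=2.168, apex=5.759, x_land=32.039, impact vy=-10.624
  bounce: vy ← 0.86·10.624 = 9.137
Arc 4: start y=0.000, vy=9.137 → t=1.865, apex=4.259, x_land=40.654, impact vy=-9.137
  bounce: vy ← 0.86·9.137 = 7.858

1 2.245 10.528 10.374
2 2.521 7.787 22.022
3 2.168 5.759 32.039
4 1.865 4.259 40.654
final: 40.654 7.858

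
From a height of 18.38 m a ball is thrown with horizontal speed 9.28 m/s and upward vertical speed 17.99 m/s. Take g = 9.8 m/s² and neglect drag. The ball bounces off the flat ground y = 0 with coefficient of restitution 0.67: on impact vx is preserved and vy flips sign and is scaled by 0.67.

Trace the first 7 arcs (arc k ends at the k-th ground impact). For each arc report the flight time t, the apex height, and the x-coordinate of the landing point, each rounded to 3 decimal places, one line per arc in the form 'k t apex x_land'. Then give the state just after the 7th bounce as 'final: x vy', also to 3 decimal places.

Arc 1: start y=18.380, vy=17.990 → t=4.504, apex=34.892, x_land=41.799, impact vy=-26.151
  bounce: vy ← 0.67·26.151 = 17.521
Arc 2: start y=0.000, vy=17.521 → t=3.576, apex=15.663, x_land=74.982, impact vy=-17.521
  bounce: vy ← 0.67·17.521 = 11.739
Arc 3: start y=0.000, vy=11.739 → t=2.396, apex=7.031, x_land=97.215, impact vy=-11.739
  bounce: vy ← 0.67·11.739 = 7.865
Arc 4: start y=0.000, vy=7.865 → t=1.605, apex=3.156, x_land=112.111, impact vy=-7.865
  bounce: vy ← 0.67·7.865 = 5.270
Arc 5: start y=0.000, vy=5.270 → t=1.075, apex=1.417, x_land=122.091, impact vy=-5.270
  bounce: vy ← 0.67·5.270 = 3.531
Arc 6: start y=0.000, vy=3.531 → t=0.721, apex=0.636, x_land=128.778, impact vy=-3.531
  bounce: vy ← 0.67·3.531 = 2.366
Arc 7: start y=0.000, vy=2.366 → t=0.483, apex=0.286, x_land=133.258, impact vy=-2.366
  bounce: vy ← 0.67·2.366 = 1.585

1 4.504 34.892 41.799
2 3.576 15.663 74.982
3 2.396 7.031 97.215
4 1.605 3.156 112.111
5 1.075 1.417 122.091
6 0.721 0.636 128.778
7 0.483 0.286 133.258
final: 133.258 1.585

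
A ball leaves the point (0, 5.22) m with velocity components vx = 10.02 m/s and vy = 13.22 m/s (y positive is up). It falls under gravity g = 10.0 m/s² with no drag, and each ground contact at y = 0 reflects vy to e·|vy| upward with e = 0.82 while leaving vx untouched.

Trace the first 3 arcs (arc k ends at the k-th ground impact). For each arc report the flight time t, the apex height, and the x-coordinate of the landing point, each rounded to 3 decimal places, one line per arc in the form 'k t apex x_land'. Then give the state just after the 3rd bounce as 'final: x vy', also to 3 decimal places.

1 2.993 13.958 29.988
2 2.740 9.386 57.445
3 2.247 6.311 79.959
final: 79.959 9.212

Arc 1: start y=5.220, vy=13.220 → t=2.993, apex=13.958, x_land=29.988, impact vy=-16.708
  bounce: vy ← 0.82·16.708 = 13.701
Arc 2: start y=0.000, vy=13.701 → t=2.740, apex=9.386, x_land=57.445, impact vy=-13.701
  bounce: vy ← 0.82·13.701 = 11.235
Arc 3: start y=0.000, vy=11.235 → t=2.247, apex=6.311, x_land=79.959, impact vy=-11.235
  bounce: vy ← 0.82·11.235 = 9.212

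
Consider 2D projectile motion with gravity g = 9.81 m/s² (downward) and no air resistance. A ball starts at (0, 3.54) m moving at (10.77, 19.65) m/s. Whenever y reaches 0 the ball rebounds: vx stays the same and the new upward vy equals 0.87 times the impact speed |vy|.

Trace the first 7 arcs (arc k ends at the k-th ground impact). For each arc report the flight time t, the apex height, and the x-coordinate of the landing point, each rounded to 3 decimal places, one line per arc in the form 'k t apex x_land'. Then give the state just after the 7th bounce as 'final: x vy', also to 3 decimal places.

Arc 1: start y=3.540, vy=19.650 → t=4.179, apex=23.220, x_land=45.006, impact vy=-21.344
  bounce: vy ← 0.87·21.344 = 18.570
Arc 2: start y=0.000, vy=18.570 → t=3.786, apex=17.575, x_land=85.779, impact vy=-18.570
  bounce: vy ← 0.87·18.570 = 16.155
Arc 3: start y=0.000, vy=16.155 → t=3.294, apex=13.303, x_land=121.252, impact vy=-16.155
  bounce: vy ← 0.87·16.155 = 14.055
Arc 4: start y=0.000, vy=14.055 → t=2.865, apex=10.069, x_land=152.114, impact vy=-14.055
  bounce: vy ← 0.87·14.055 = 12.228
Arc 5: start y=0.000, vy=12.228 → t=2.493, apex=7.621, x_land=178.963, impact vy=-12.228
  bounce: vy ← 0.87·12.228 = 10.638
Arc 6: start y=0.000, vy=10.638 → t=2.169, apex=5.768, x_land=202.322, impact vy=-10.638
  bounce: vy ← 0.87·10.638 = 9.255
Arc 7: start y=0.000, vy=9.255 → t=1.887, apex=4.366, x_land=222.644, impact vy=-9.255
  bounce: vy ← 0.87·9.255 = 8.052

1 4.179 23.220 45.006
2 3.786 17.575 85.779
3 3.294 13.303 121.252
4 2.865 10.069 152.114
5 2.493 7.621 178.963
6 2.169 5.768 202.322
7 1.887 4.366 222.644
final: 222.644 8.052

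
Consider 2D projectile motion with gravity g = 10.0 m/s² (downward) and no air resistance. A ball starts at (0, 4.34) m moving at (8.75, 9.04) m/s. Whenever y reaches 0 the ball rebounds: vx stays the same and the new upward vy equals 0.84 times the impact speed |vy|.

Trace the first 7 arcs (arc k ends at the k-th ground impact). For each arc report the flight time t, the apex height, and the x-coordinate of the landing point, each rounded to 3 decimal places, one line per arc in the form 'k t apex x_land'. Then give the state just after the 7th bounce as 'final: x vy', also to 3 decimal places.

Arc 1: start y=4.340, vy=9.040 → t=2.202, apex=8.426, x_land=19.269, impact vy=-12.982
  bounce: vy ← 0.84·12.982 = 10.905
Arc 2: start y=0.000, vy=10.905 → t=2.181, apex=5.945, x_land=38.352, impact vy=-10.905
  bounce: vy ← 0.84·10.905 = 9.160
Arc 3: start y=0.000, vy=9.160 → t=1.832, apex=4.195, x_land=54.381, impact vy=-9.160
  bounce: vy ← 0.84·9.160 = 7.694
Arc 4: start y=0.000, vy=7.694 → t=1.539, apex=2.960, x_land=67.846, impact vy=-7.694
  bounce: vy ← 0.84·7.694 = 6.463
Arc 5: start y=0.000, vy=6.463 → t=1.293, apex=2.089, x_land=79.157, impact vy=-6.463
  bounce: vy ← 0.84·6.463 = 5.429
Arc 6: start y=0.000, vy=5.429 → t=1.086, apex=1.474, x_land=88.658, impact vy=-5.429
  bounce: vy ← 0.84·5.429 = 4.560
Arc 7: start y=0.000, vy=4.560 → t=0.912, apex=1.040, x_land=96.638, impact vy=-4.560
  bounce: vy ← 0.84·4.560 = 3.831

1 2.202 8.426 19.269
2 2.181 5.945 38.352
3 1.832 4.195 54.381
4 1.539 2.960 67.846
5 1.293 2.089 79.157
6 1.086 1.474 88.658
7 0.912 1.040 96.638
final: 96.638 3.831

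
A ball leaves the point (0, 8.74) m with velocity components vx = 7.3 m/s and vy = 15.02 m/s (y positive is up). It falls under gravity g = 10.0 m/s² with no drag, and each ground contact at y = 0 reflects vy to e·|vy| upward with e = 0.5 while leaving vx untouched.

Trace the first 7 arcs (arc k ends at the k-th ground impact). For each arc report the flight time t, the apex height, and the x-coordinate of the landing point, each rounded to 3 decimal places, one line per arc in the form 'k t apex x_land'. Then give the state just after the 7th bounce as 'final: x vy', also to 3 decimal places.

1 3.503 20.020 25.572
2 2.001 5.005 40.179
3 1.001 1.251 47.483
4 0.500 0.313 51.135
5 0.250 0.078 52.961
6 0.125 0.020 53.874
7 0.063 0.005 54.330
final: 54.330 0.156

Arc 1: start y=8.740, vy=15.020 → t=3.503, apex=20.020, x_land=25.572, impact vy=-20.010
  bounce: vy ← 0.5·20.010 = 10.005
Arc 2: start y=0.000, vy=10.005 → t=2.001, apex=5.005, x_land=40.179, impact vy=-10.005
  bounce: vy ← 0.5·10.005 = 5.003
Arc 3: start y=0.000, vy=5.003 → t=1.001, apex=1.251, x_land=47.483, impact vy=-5.003
  bounce: vy ← 0.5·5.003 = 2.501
Arc 4: start y=0.000, vy=2.501 → t=0.500, apex=0.313, x_land=51.135, impact vy=-2.501
  bounce: vy ← 0.5·2.501 = 1.251
Arc 5: start y=0.000, vy=1.251 → t=0.250, apex=0.078, x_land=52.961, impact vy=-1.251
  bounce: vy ← 0.5·1.251 = 0.625
Arc 6: start y=0.000, vy=0.625 → t=0.125, apex=0.020, x_land=53.874, impact vy=-0.625
  bounce: vy ← 0.5·0.625 = 0.313
Arc 7: start y=0.000, vy=0.313 → t=0.063, apex=0.005, x_land=54.330, impact vy=-0.313
  bounce: vy ← 0.5·0.313 = 0.156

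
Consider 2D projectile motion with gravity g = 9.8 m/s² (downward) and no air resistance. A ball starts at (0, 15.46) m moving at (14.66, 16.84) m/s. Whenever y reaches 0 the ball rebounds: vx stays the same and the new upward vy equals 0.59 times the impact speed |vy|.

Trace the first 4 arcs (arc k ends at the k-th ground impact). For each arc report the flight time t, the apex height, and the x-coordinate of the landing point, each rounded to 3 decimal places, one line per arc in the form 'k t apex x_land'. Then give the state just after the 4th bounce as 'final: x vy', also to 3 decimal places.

Arc 1: start y=15.460, vy=16.840 → t=4.190, apex=29.929, x_land=61.422, impact vy=-24.220
  bounce: vy ← 0.59·24.220 = 14.290
Arc 2: start y=0.000, vy=14.290 → t=2.916, apex=10.418, x_land=104.175, impact vy=-14.290
  bounce: vy ← 0.59·14.290 = 8.431
Arc 3: start y=0.000, vy=8.431 → t=1.721, apex=3.627, x_land=129.399, impact vy=-8.431
  bounce: vy ← 0.59·8.431 = 4.974
Arc 4: start y=0.000, vy=4.974 → t=1.015, apex=1.262, x_land=144.281, impact vy=-4.974
  bounce: vy ← 0.59·4.974 = 2.935

1 4.190 29.929 61.422
2 2.916 10.418 104.175
3 1.721 3.627 129.399
4 1.015 1.262 144.281
final: 144.281 2.935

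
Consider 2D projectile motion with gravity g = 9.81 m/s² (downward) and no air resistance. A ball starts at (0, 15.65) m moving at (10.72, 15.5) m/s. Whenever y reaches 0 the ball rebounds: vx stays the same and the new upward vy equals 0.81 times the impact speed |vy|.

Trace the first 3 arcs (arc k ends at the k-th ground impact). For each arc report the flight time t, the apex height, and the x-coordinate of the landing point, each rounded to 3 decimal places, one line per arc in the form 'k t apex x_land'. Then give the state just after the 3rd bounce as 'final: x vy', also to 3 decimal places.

Arc 1: start y=15.650, vy=15.500 → t=3.965, apex=27.895, x_land=42.502, impact vy=-23.395
  bounce: vy ← 0.81·23.395 = 18.950
Arc 2: start y=0.000, vy=18.950 → t=3.863, apex=18.302, x_land=83.917, impact vy=-18.950
  bounce: vy ← 0.81·18.950 = 15.349
Arc 3: start y=0.000, vy=15.349 → t=3.129, apex=12.008, x_land=117.463, impact vy=-15.349
  bounce: vy ← 0.81·15.349 = 12.433

1 3.965 27.895 42.502
2 3.863 18.302 83.917
3 3.129 12.008 117.463
final: 117.463 12.433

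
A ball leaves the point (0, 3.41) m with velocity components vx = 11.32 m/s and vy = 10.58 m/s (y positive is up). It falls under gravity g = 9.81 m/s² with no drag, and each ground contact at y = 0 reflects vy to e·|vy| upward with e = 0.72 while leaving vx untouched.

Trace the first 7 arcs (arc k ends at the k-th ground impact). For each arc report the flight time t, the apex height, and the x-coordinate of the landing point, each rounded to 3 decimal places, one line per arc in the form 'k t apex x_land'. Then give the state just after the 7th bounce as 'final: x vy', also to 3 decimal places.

Arc 1: start y=3.410, vy=10.580 → t=2.442, apex=9.115, x_land=27.640, impact vy=-13.373
  bounce: vy ← 0.72·13.373 = 9.629
Arc 2: start y=0.000, vy=9.629 → t=1.963, apex=4.725, x_land=49.862, impact vy=-9.629
  bounce: vy ← 0.72·9.629 = 6.933
Arc 3: start y=0.000, vy=6.933 → t=1.413, apex=2.450, x_land=65.861, impact vy=-6.933
  bounce: vy ← 0.72·6.933 = 4.991
Arc 4: start y=0.000, vy=4.991 → t=1.018, apex=1.270, x_land=77.381, impact vy=-4.991
  bounce: vy ← 0.72·4.991 = 3.594
Arc 5: start y=0.000, vy=3.594 → t=0.733, apex=0.658, x_land=85.675, impact vy=-3.594
  bounce: vy ← 0.72·3.594 = 2.588
Arc 6: start y=0.000, vy=2.588 → t=0.528, apex=0.341, x_land=91.647, impact vy=-2.588
  bounce: vy ← 0.72·2.588 = 1.863
Arc 7: start y=0.000, vy=1.863 → t=0.380, apex=0.177, x_land=95.946, impact vy=-1.863
  bounce: vy ← 0.72·1.863 = 1.341

1 2.442 9.115 27.640
2 1.963 4.725 49.862
3 1.413 2.450 65.861
4 1.018 1.270 77.381
5 0.733 0.658 85.675
6 0.528 0.341 91.647
7 0.380 0.177 95.946
final: 95.946 1.341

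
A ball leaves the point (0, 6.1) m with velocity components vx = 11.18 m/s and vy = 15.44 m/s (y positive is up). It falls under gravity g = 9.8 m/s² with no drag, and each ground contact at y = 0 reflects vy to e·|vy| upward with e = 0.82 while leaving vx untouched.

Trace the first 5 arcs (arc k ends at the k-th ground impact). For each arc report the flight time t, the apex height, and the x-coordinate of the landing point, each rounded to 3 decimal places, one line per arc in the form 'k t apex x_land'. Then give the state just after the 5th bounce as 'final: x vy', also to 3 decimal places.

1 3.506 18.263 39.198
2 3.166 12.280 74.596
3 2.596 8.257 103.622
4 2.129 5.552 127.423
5 1.746 3.733 146.940
final: 146.940 7.014

Arc 1: start y=6.100, vy=15.440 → t=3.506, apex=18.263, x_land=39.198, impact vy=-18.920
  bounce: vy ← 0.82·18.920 = 15.514
Arc 2: start y=0.000, vy=15.514 → t=3.166, apex=12.280, x_land=74.596, impact vy=-15.514
  bounce: vy ← 0.82·15.514 = 12.722
Arc 3: start y=0.000, vy=12.722 → t=2.596, apex=8.257, x_land=103.622, impact vy=-12.722
  bounce: vy ← 0.82·12.722 = 10.432
Arc 4: start y=0.000, vy=10.432 → t=2.129, apex=5.552, x_land=127.423, impact vy=-10.432
  bounce: vy ← 0.82·10.432 = 8.554
Arc 5: start y=0.000, vy=8.554 → t=1.746, apex=3.733, x_land=146.940, impact vy=-8.554
  bounce: vy ← 0.82·8.554 = 7.014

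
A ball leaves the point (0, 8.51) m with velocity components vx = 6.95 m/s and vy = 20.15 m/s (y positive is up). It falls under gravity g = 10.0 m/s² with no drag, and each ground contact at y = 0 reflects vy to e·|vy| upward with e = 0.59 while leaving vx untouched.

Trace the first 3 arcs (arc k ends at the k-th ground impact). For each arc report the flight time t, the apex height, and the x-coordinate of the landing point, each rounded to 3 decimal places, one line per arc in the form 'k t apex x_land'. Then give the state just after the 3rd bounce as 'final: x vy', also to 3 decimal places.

1 4.415 28.811 30.687
2 2.833 10.029 50.374
3 1.671 3.491 61.989
final: 61.989 4.930

Arc 1: start y=8.510, vy=20.150 → t=4.415, apex=28.811, x_land=30.687, impact vy=-24.005
  bounce: vy ← 0.59·24.005 = 14.163
Arc 2: start y=0.000, vy=14.163 → t=2.833, apex=10.029, x_land=50.374, impact vy=-14.163
  bounce: vy ← 0.59·14.163 = 8.356
Arc 3: start y=0.000, vy=8.356 → t=1.671, apex=3.491, x_land=61.989, impact vy=-8.356
  bounce: vy ← 0.59·8.356 = 4.930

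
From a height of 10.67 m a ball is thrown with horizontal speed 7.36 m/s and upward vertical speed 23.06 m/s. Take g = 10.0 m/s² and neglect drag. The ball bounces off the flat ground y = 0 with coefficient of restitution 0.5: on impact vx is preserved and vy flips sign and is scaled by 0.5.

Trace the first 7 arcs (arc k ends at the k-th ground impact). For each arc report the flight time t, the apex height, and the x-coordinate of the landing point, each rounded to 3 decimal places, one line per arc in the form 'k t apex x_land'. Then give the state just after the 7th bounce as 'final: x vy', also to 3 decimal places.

1 5.036 37.258 37.063
2 2.730 9.315 57.154
3 1.365 2.329 67.200
4 0.682 0.582 72.223
5 0.341 0.146 74.734
6 0.171 0.036 75.990
7 0.085 0.009 76.618
final: 76.618 0.213

Arc 1: start y=10.670, vy=23.060 → t=5.036, apex=37.258, x_land=37.063, impact vy=-27.298
  bounce: vy ← 0.5·27.298 = 13.649
Arc 2: start y=0.000, vy=13.649 → t=2.730, apex=9.315, x_land=57.154, impact vy=-13.649
  bounce: vy ← 0.5·13.649 = 6.824
Arc 3: start y=0.000, vy=6.824 → t=1.365, apex=2.329, x_land=67.200, impact vy=-6.824
  bounce: vy ← 0.5·6.824 = 3.412
Arc 4: start y=0.000, vy=3.412 → t=0.682, apex=0.582, x_land=72.223, impact vy=-3.412
  bounce: vy ← 0.5·3.412 = 1.706
Arc 5: start y=0.000, vy=1.706 → t=0.341, apex=0.146, x_land=74.734, impact vy=-1.706
  bounce: vy ← 0.5·1.706 = 0.853
Arc 6: start y=0.000, vy=0.853 → t=0.171, apex=0.036, x_land=75.990, impact vy=-0.853
  bounce: vy ← 0.5·0.853 = 0.427
Arc 7: start y=0.000, vy=0.427 → t=0.085, apex=0.009, x_land=76.618, impact vy=-0.427
  bounce: vy ← 0.5·0.427 = 0.213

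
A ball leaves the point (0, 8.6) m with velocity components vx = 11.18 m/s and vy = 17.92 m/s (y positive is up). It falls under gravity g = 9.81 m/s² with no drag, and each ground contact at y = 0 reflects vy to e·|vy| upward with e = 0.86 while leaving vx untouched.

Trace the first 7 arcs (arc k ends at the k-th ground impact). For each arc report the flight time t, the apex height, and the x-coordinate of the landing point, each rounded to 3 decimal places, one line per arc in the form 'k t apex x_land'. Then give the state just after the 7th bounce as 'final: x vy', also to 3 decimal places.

1 4.083 24.967 45.646
2 3.881 18.466 89.031
3 3.337 13.657 126.342
4 2.870 10.101 158.429
5 2.468 7.471 186.024
6 2.123 5.525 209.756
7 1.826 4.087 230.165
final: 230.165 7.701

Arc 1: start y=8.600, vy=17.920 → t=4.083, apex=24.967, x_land=45.646, impact vy=-22.133
  bounce: vy ← 0.86·22.133 = 19.034
Arc 2: start y=0.000, vy=19.034 → t=3.881, apex=18.466, x_land=89.031, impact vy=-19.034
  bounce: vy ← 0.86·19.034 = 16.369
Arc 3: start y=0.000, vy=16.369 → t=3.337, apex=13.657, x_land=126.342, impact vy=-16.369
  bounce: vy ← 0.86·16.369 = 14.078
Arc 4: start y=0.000, vy=14.078 → t=2.870, apex=10.101, x_land=158.429, impact vy=-14.078
  bounce: vy ← 0.86·14.078 = 12.107
Arc 5: start y=0.000, vy=12.107 → t=2.468, apex=7.471, x_land=186.024, impact vy=-12.107
  bounce: vy ← 0.86·12.107 = 10.412
Arc 6: start y=0.000, vy=10.412 → t=2.123, apex=5.525, x_land=209.756, impact vy=-10.412
  bounce: vy ← 0.86·10.412 = 8.954
Arc 7: start y=0.000, vy=8.954 → t=1.826, apex=4.087, x_land=230.165, impact vy=-8.954
  bounce: vy ← 0.86·8.954 = 7.701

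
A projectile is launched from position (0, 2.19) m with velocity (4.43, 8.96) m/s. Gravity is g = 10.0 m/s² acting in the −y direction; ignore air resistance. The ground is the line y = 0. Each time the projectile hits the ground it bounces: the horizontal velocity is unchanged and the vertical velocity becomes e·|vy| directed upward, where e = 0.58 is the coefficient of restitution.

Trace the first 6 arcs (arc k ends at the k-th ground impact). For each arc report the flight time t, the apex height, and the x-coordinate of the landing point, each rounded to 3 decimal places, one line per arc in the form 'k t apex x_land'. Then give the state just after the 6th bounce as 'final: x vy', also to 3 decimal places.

1 2.010 6.204 8.904
2 1.292 2.087 14.628
3 0.749 0.702 17.948
4 0.435 0.236 19.874
5 0.252 0.079 20.991
6 0.146 0.027 21.638
final: 21.638 0.424

Arc 1: start y=2.190, vy=8.960 → t=2.010, apex=6.204, x_land=8.904, impact vy=-11.139
  bounce: vy ← 0.58·11.139 = 6.461
Arc 2: start y=0.000, vy=6.461 → t=1.292, apex=2.087, x_land=14.628, impact vy=-6.461
  bounce: vy ← 0.58·6.461 = 3.747
Arc 3: start y=0.000, vy=3.747 → t=0.749, apex=0.702, x_land=17.948, impact vy=-3.747
  bounce: vy ← 0.58·3.747 = 2.173
Arc 4: start y=0.000, vy=2.173 → t=0.435, apex=0.236, x_land=19.874, impact vy=-2.173
  bounce: vy ← 0.58·2.173 = 1.261
Arc 5: start y=0.000, vy=1.261 → t=0.252, apex=0.079, x_land=20.991, impact vy=-1.261
  bounce: vy ← 0.58·1.261 = 0.731
Arc 6: start y=0.000, vy=0.731 → t=0.146, apex=0.027, x_land=21.638, impact vy=-0.731
  bounce: vy ← 0.58·0.731 = 0.424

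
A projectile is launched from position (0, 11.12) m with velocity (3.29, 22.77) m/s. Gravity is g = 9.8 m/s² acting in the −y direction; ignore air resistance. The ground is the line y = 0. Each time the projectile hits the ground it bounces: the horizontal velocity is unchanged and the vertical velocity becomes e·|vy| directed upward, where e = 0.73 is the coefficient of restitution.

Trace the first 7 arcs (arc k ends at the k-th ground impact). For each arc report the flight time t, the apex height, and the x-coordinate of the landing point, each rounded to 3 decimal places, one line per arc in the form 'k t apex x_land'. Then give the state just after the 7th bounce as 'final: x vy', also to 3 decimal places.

Arc 1: start y=11.120, vy=22.770 → t=5.093, apex=37.573, x_land=16.755, impact vy=-27.137
  bounce: vy ← 0.73·27.137 = 19.810
Arc 2: start y=0.000, vy=19.810 → t=4.043, apex=20.022, x_land=30.056, impact vy=-19.810
  bounce: vy ← 0.73·19.810 = 14.461
Arc 3: start y=0.000, vy=14.461 → t=2.951, apex=10.670, x_land=39.765, impact vy=-14.461
  bounce: vy ← 0.73·14.461 = 10.557
Arc 4: start y=0.000, vy=10.557 → t=2.154, apex=5.686, x_land=46.854, impact vy=-10.557
  bounce: vy ← 0.73·10.557 = 7.706
Arc 5: start y=0.000, vy=7.706 → t=1.573, apex=3.030, x_land=52.028, impact vy=-7.706
  bounce: vy ← 0.73·7.706 = 5.626
Arc 6: start y=0.000, vy=5.626 → t=1.148, apex=1.615, x_land=55.805, impact vy=-5.626
  bounce: vy ← 0.73·5.626 = 4.107
Arc 7: start y=0.000, vy=4.107 → t=0.838, apex=0.860, x_land=58.563, impact vy=-4.107
  bounce: vy ← 0.73·4.107 = 2.998

1 5.093 37.573 16.755
2 4.043 20.022 30.056
3 2.951 10.670 39.765
4 2.154 5.686 46.854
5 1.573 3.030 52.028
6 1.148 1.615 55.805
7 0.838 0.860 58.563
final: 58.563 2.998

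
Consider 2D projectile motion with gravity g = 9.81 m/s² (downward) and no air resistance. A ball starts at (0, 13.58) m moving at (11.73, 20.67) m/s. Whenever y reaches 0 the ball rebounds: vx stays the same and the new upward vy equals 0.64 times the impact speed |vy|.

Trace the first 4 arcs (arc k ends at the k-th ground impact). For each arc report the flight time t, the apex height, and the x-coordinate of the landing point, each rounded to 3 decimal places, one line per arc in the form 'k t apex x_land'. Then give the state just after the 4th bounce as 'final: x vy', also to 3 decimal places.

1 4.792 35.356 56.208
2 3.437 14.482 96.519
3 2.199 5.932 122.318
4 1.408 2.430 138.829
final: 138.829 4.419

Arc 1: start y=13.580, vy=20.670 → t=4.792, apex=35.356, x_land=56.208, impact vy=-26.338
  bounce: vy ← 0.64·26.338 = 16.856
Arc 2: start y=0.000, vy=16.856 → t=3.437, apex=14.482, x_land=96.519, impact vy=-16.856
  bounce: vy ← 0.64·16.856 = 10.788
Arc 3: start y=0.000, vy=10.788 → t=2.199, apex=5.932, x_land=122.318, impact vy=-10.788
  bounce: vy ← 0.64·10.788 = 6.904
Arc 4: start y=0.000, vy=6.904 → t=1.408, apex=2.430, x_land=138.829, impact vy=-6.904
  bounce: vy ← 0.64·6.904 = 4.419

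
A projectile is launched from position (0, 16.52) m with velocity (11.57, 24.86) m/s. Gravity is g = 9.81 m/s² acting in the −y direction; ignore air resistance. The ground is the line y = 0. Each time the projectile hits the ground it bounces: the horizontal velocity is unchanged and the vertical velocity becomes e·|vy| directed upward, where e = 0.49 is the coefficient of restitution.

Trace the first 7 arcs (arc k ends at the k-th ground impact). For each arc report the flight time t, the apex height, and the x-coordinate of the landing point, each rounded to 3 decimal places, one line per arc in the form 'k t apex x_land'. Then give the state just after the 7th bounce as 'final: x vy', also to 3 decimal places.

1 5.663 48.019 65.521
2 3.066 11.529 100.998
3 1.502 2.768 118.382
4 0.736 0.665 126.900
5 0.361 0.160 131.074
6 0.177 0.038 133.119
7 0.087 0.009 134.121
final: 134.121 0.208

Arc 1: start y=16.520, vy=24.860 → t=5.663, apex=48.019, x_land=65.521, impact vy=-30.694
  bounce: vy ← 0.49·30.694 = 15.040
Arc 2: start y=0.000, vy=15.040 → t=3.066, apex=11.529, x_land=100.998, impact vy=-15.040
  bounce: vy ← 0.49·15.040 = 7.370
Arc 3: start y=0.000, vy=7.370 → t=1.502, apex=2.768, x_land=118.382, impact vy=-7.370
  bounce: vy ← 0.49·7.370 = 3.611
Arc 4: start y=0.000, vy=3.611 → t=0.736, apex=0.665, x_land=126.900, impact vy=-3.611
  bounce: vy ← 0.49·3.611 = 1.769
Arc 5: start y=0.000, vy=1.769 → t=0.361, apex=0.160, x_land=131.074, impact vy=-1.769
  bounce: vy ← 0.49·1.769 = 0.867
Arc 6: start y=0.000, vy=0.867 → t=0.177, apex=0.038, x_land=133.119, impact vy=-0.867
  bounce: vy ← 0.49·0.867 = 0.425
Arc 7: start y=0.000, vy=0.425 → t=0.087, apex=0.009, x_land=134.121, impact vy=-0.425
  bounce: vy ← 0.49·0.425 = 0.208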